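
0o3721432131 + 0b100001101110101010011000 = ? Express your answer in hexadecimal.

0x1FCD1EF1

0o3721432131 = 0x1F463459 in hexadecimal.
0b100001101110101010011000 = 0x86EA98 in hexadecimal.
Add column by column in base 16, right to left:
  9+8 = 1 carry 1
  5+9+1 = F
  4+A = E
  3+E = 1 carry 1
  6+6+1 = D
  4+8 = C
  F+0 = F
  1+0 = 1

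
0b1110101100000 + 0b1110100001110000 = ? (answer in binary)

Add column by column in base 2, right to left:
  0+0 = 0
  0+0 = 0
  0+0 = 0
  0+0 = 0
  0+1 = 1
  1+1 = 0 carry 1
  1+1+1 = 1 carry 1
  0+0+1 = 1
  1+0 = 1
  0+0 = 0
  1+0 = 1
  1+1 = 0 carry 1
  1+0+1 = 0 carry 1
  0+1+1 = 0 carry 1
  0+1+1 = 0 carry 1
  0+1+1 = 0 carry 1
  final carry 1

0b10000010111010000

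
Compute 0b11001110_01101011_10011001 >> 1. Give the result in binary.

Right shift by 1: drop the 1 least-significant bit.

0b11001110011010111001100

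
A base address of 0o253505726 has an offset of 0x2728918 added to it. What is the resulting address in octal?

0o510212356

0x2728918 = 0o234504430 in octal.
Add column by column in base 8, right to left:
  6+0 = 6
  2+3 = 5
  7+4 = 3 carry 1
  5+4+1 = 2 carry 1
  0+0+1 = 1
  5+5 = 2 carry 1
  3+4+1 = 0 carry 1
  5+3+1 = 1 carry 1
  2+2+1 = 5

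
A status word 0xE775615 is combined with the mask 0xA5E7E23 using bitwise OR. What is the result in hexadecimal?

0xE7F7E37

OR each hex digit independently (no carries):
  E|A=E, 7|5=7, 7|E=F, 5|7=7, 6|E=E, 1|2=3, 5|3=7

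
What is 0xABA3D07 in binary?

0b1010101110100011110100000111

Expand each hex digit to 4 bits: A=1010 B=1011 A=1010 3=0011 D=1101 0=0000 7=0111.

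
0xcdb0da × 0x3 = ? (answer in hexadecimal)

0x269128e

Multiply each base-16 digit by 3, carrying:
  a×3 = 30 → write e carry 1
  d×3+1 = 40 → write 8 carry 2
  0×3+2 = 2 → write 2
  b×3 = 33 → write 1 carry 2
  d×3+2 = 41 → write 9 carry 2
  c×3+2 = 38 → write 6 carry 2
  remaining carry: 2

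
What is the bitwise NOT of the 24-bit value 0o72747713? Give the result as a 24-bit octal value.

0o05030064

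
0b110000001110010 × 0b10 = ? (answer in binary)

Multiply each base-2 digit by 2, carrying:
  0×2 = 0 → write 0
  1×2 = 2 → write 0 carry 1
  0×2+1 = 1 → write 1
  0×2 = 0 → write 0
  1×2 = 2 → write 0 carry 1
  1×2+1 = 3 → write 1 carry 1
  1×2+1 = 3 → write 1 carry 1
  0×2+1 = 1 → write 1
  0×2 = 0 → write 0
  0×2 = 0 → write 0
  0×2 = 0 → write 0
  0×2 = 0 → write 0
  0×2 = 0 → write 0
  1×2 = 2 → write 0 carry 1
  1×2+1 = 3 → write 1 carry 1
  remaining carry: 1

0b1100000011100100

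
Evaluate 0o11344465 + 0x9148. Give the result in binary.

0b1001100101101001111101

0o11344465 = 0b1001011100100100110101 in binary.
0x9148 = 0b1001000101001000 in binary.
Add column by column in base 2, right to left:
  1+0 = 1
  0+0 = 0
  1+0 = 1
  0+1 = 1
  1+0 = 1
  1+0 = 1
  0+1 = 1
  0+0 = 0
  1+1 = 0 carry 1
  0+0+1 = 1
  0+0 = 0
  1+0 = 1
  0+1 = 1
  0+0 = 0
  1+0 = 1
  1+1 = 0 carry 1
  1+0+1 = 0 carry 1
  0+0+1 = 1
  1+0 = 1
  0+0 = 0
  0+0 = 0
  1+0 = 1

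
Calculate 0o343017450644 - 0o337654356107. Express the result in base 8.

0o3143072535

Subtract column by column in base 8:
  4-7 → 5 (borrow)
  4-0-1 → 3
  6-1 → 5
  0-6 → 2 (borrow)
  5-5-1 → 7 (borrow)
  4-3-1 → 0
  7-4 → 3
  1-5 → 4 (borrow)
  0-6-1 → 1 (borrow)
  3-7-1 → 3 (borrow)
  4-3-1 → 0
  3-3 → 0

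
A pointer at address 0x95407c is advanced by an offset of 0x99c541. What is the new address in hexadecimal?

0x12f05bd

Add column by column in base 16, right to left:
  c+1 = d
  7+4 = b
  0+5 = 5
  4+c = 0 carry 1
  5+9+1 = f
  9+9 = 2 carry 1
  final carry 1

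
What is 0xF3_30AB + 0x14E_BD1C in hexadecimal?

Add column by column in base 16, right to left:
  B+C = 7 carry 1
  A+1+1 = C
  0+D = D
  3+B = E
  3+E = 1 carry 1
  F+4+1 = 4 carry 1
  0+1+1 = 2

0x241EDC7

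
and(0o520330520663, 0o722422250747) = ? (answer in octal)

0o520020000643

AND each oct digit independently (no carries):
  5&7=5, 2&2=2, 0&2=0, 3&4=0, 3&2=2, 0&2=0, 5&2=0, 2&5=0, 0&0=0, 6&7=6, 6&4=4, 3&7=3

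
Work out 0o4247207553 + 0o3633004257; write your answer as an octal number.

0o10102214032

Add column by column in base 8, right to left:
  3+7 = 2 carry 1
  5+5+1 = 3 carry 1
  5+2+1 = 0 carry 1
  7+4+1 = 4 carry 1
  0+0+1 = 1
  2+0 = 2
  7+3 = 2 carry 1
  4+3+1 = 0 carry 1
  2+6+1 = 1 carry 1
  4+3+1 = 0 carry 1
  final carry 1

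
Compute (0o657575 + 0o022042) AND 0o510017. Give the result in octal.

0o500017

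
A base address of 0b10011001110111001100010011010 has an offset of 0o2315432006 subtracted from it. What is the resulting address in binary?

0o2315432006 = 0b10011001101100011010000000110 in binary.
Subtract column by column in base 2:
  0-0 → 0
  1-1 → 0
  0-1 → 1 (borrow)
  1-0-1 → 0
  1-0 → 1
  0-0 → 0
  0-0 → 0
  1-0 → 1
  0-0 → 0
  0-0 → 0
  0-1 → 1 (borrow)
  1-0-1 → 0
  1-1 → 0
  0-1 → 1 (borrow)
  0-0-1 → 1 (borrow)
  1-0-1 → 0
  1-0 → 1
  1-1 → 0
  0-1 → 1 (borrow)
  1-0-1 → 0
  1-1 → 0
  1-1 → 0
  0-0 → 0
  0-0 → 0
  1-1 → 0
  1-1 → 0
  0-0 → 0
  0-0 → 0
  1-1 → 0

0b1010110010010010100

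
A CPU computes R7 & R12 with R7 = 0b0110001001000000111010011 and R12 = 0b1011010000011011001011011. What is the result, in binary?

0b0010000000000000001010011

AND bit by bit (1 only where both bits are 1):
  0110001001000000111010011
& 1011010000011011001011011
= 0010000000000000001010011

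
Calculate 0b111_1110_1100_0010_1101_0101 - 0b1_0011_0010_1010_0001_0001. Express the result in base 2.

0b11010111001100011000100

Subtract column by column in base 2:
  1-1 → 0
  0-0 → 0
  1-0 → 1
  0-0 → 0
  1-1 → 0
  0-0 → 0
  1-0 → 1
  1-0 → 1
  0-0 → 0
  1-1 → 0
  0-0 → 0
  0-1 → 1 (borrow)
  0-0-1 → 1 (borrow)
  0-1-1 → 0 (borrow)
  1-0-1 → 0
  1-0 → 1
  0-1 → 1 (borrow)
  1-1-1 → 1 (borrow)
  1-0-1 → 0
  1-0 → 1
  1-1 → 0
  1-0 → 1
  1-0 → 1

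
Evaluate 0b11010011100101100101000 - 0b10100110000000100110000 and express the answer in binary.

Subtract column by column in base 2:
  0-0 → 0
  0-0 → 0
  0-0 → 0
  1-0 → 1
  0-1 → 1 (borrow)
  1-1-1 → 1 (borrow)
  0-0-1 → 1 (borrow)
  0-0-1 → 1 (borrow)
  1-1-1 → 1 (borrow)
  1-0-1 → 0
  0-0 → 0
  1-0 → 1
  0-0 → 0
  0-0 → 0
  1-0 → 1
  1-0 → 1
  1-1 → 0
  0-1 → 1 (borrow)
  0-0-1 → 1 (borrow)
  1-0-1 → 0
  0-1 → 1 (borrow)
  1-0-1 → 0
  1-1 → 0

0b101101100100111111000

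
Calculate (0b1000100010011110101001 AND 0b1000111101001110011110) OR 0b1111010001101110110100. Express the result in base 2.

0b1111110001101110111100

0b1000100010011110101001 AND 0b1000111101001110011110 = 0b1000100000001110001000.
Then OR with 0b1111010001101110110100.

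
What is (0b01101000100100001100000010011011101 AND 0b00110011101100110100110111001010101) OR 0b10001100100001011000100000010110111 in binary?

0b10101100100101011100100010011110111

0b01101000100100001100000010011011101 AND 0b00110011101100110100110111001010101 = 0b00100000100100000100000010001010101.
Then OR with 0b10001100100001011000100000010110111.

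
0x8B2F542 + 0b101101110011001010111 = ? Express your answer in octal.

0o1062355631

0x8B2F542 = 0o1054572502 in octal.
0b101101110011001010111 = 0o5563127 in octal.
Add column by column in base 8, right to left:
  2+7 = 1 carry 1
  0+2+1 = 3
  5+1 = 6
  2+3 = 5
  7+6 = 5 carry 1
  5+5+1 = 3 carry 1
  4+5+1 = 2 carry 1
  5+0+1 = 6
  0+0 = 0
  1+0 = 1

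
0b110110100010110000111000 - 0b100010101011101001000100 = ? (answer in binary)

0b10011110111000111110100

Subtract column by column in base 2:
  0-0 → 0
  0-0 → 0
  0-1 → 1 (borrow)
  1-0-1 → 0
  1-0 → 1
  1-0 → 1
  0-1 → 1 (borrow)
  0-0-1 → 1 (borrow)
  0-0-1 → 1 (borrow)
  0-1-1 → 0 (borrow)
  1-0-1 → 0
  1-1 → 0
  0-1 → 1 (borrow)
  1-1-1 → 1 (borrow)
  0-0-1 → 1 (borrow)
  0-1-1 → 0 (borrow)
  0-0-1 → 1 (borrow)
  1-1-1 → 1 (borrow)
  0-0-1 → 1 (borrow)
  1-1-1 → 1 (borrow)
  1-0-1 → 0
  0-0 → 0
  1-0 → 1
  1-1 → 0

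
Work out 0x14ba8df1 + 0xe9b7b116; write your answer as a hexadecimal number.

0xfe723f07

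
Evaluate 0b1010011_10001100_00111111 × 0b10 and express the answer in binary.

0b101001110001100001111110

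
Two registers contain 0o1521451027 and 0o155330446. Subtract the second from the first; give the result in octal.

Subtract column by column in base 8:
  7-6 → 1
  2-4 → 6 (borrow)
  0-4-1 → 3 (borrow)
  1-0-1 → 0
  5-3 → 2
  4-3 → 1
  1-5 → 4 (borrow)
  2-5-1 → 4 (borrow)
  5-1-1 → 3
  1-0 → 1

0o1344120361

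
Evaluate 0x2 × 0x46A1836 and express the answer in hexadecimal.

0x8D4306C

Multiply each base-16 digit by 2, carrying:
  6×2 = 12 → write C
  3×2 = 6 → write 6
  8×2 = 16 → write 0 carry 1
  1×2+1 = 3 → write 3
  A×2 = 20 → write 4 carry 1
  6×2+1 = 13 → write D
  4×2 = 8 → write 8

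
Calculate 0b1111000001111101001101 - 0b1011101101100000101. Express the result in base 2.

0b1101100100010001001000

Subtract column by column in base 2:
  1-1 → 0
  0-0 → 0
  1-1 → 0
  1-0 → 1
  0-0 → 0
  0-0 → 0
  1-0 → 1
  0-0 → 0
  1-1 → 0
  1-1 → 0
  1-0 → 1
  1-1 → 0
  1-1 → 0
  0-0 → 0
  0-1 → 1 (borrow)
  0-1-1 → 0 (borrow)
  0-1-1 → 0 (borrow)
  0-0-1 → 1 (borrow)
  1-1-1 → 1 (borrow)
  1-0-1 → 0
  1-0 → 1
  1-0 → 1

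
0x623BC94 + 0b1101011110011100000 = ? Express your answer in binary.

0b110001010100111100101110100

0x623BC94 = 0b110001000111011110010010100 in binary.
Add column by column in base 2, right to left:
  0+0 = 0
  0+0 = 0
  1+0 = 1
  0+0 = 0
  1+0 = 1
  0+1 = 1
  0+1 = 1
  1+1 = 0 carry 1
  0+0+1 = 1
  0+0 = 0
  1+1 = 0 carry 1
  1+1+1 = 1 carry 1
  1+1+1 = 1 carry 1
  1+1+1 = 1 carry 1
  0+0+1 = 1
  1+1 = 0 carry 1
  1+0+1 = 0 carry 1
  1+1+1 = 1 carry 1
  0+1+1 = 0 carry 1
  0+0+1 = 1
  0+0 = 0
  1+0 = 1
  0+0 = 0
  0+0 = 0
  0+0 = 0
  1+0 = 1
  1+0 = 1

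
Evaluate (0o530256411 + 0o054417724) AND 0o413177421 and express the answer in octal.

0o400076021

Add column by column in base 8, right to left:
  1+4 = 5
  1+2 = 3
  4+7 = 3 carry 1
  6+7+1 = 6 carry 1
  5+1+1 = 7
  2+4 = 6
  0+4 = 4
  3+5 = 0 carry 1
  5+0+1 = 6
Sum = 0o604676335; now AND with 0o413177421:
  6&4=4, 0&1=0, 4&3=0, 6&1=0, 7&7=7, 6&7=6, 3&4=0, 3&2=2, 5&1=1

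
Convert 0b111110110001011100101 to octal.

0o7661345

Group the bits in threes: 111 110 110 001 011 100 101 → 7661345.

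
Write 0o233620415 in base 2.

Each octal digit is 3 bits: 2=010 3=011 3=011 6=110 2=010 0=000 4=100 1=001 5=101.

0b10011011110010000100001101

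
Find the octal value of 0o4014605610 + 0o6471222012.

0o12506027622

Add column by column in base 8, right to left:
  0+2 = 2
  1+1 = 2
  6+0 = 6
  5+2 = 7
  0+2 = 2
  6+2 = 0 carry 1
  4+1+1 = 6
  1+7 = 0 carry 1
  0+4+1 = 5
  4+6 = 2 carry 1
  final carry 1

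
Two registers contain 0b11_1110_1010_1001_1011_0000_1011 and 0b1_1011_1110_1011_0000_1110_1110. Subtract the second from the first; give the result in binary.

Subtract column by column in base 2:
  1-0 → 1
  1-1 → 0
  0-1 → 1 (borrow)
  1-1-1 → 1 (borrow)
  0-0-1 → 1 (borrow)
  0-1-1 → 0 (borrow)
  0-1-1 → 0 (borrow)
  0-1-1 → 0 (borrow)
  1-0-1 → 0
  1-0 → 1
  0-0 → 0
  1-0 → 1
  1-1 → 0
  0-1 → 1 (borrow)
  0-0-1 → 1 (borrow)
  1-1-1 → 1 (borrow)
  0-0-1 → 1 (borrow)
  1-1-1 → 1 (borrow)
  0-1-1 → 0 (borrow)
  1-1-1 → 1 (borrow)
  0-1-1 → 0 (borrow)
  1-1-1 → 1 (borrow)
  1-0-1 → 0
  1-1 → 0
  1-1 → 0
  1-0 → 1

0b10001010111110101000011101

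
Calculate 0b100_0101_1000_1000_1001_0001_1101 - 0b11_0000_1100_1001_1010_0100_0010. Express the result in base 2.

Subtract column by column in base 2:
  1-0 → 1
  0-1 → 1 (borrow)
  1-0-1 → 0
  1-0 → 1
  1-0 → 1
  0-0 → 0
  0-1 → 1 (borrow)
  0-0-1 → 1 (borrow)
  1-0-1 → 0
  0-1 → 1 (borrow)
  0-0-1 → 1 (borrow)
  1-1-1 → 1 (borrow)
  0-1-1 → 0 (borrow)
  0-0-1 → 1 (borrow)
  0-0-1 → 1 (borrow)
  1-1-1 → 1 (borrow)
  0-0-1 → 1 (borrow)
  0-0-1 → 1 (borrow)
  0-1-1 → 0 (borrow)
  1-1-1 → 1 (borrow)
  1-0-1 → 0
  0-0 → 0
  1-0 → 1
  0-0 → 0
  0-1 → 1 (borrow)
  0-1-1 → 0 (borrow)
  1-0-1 → 0

0b1010010111110111011011011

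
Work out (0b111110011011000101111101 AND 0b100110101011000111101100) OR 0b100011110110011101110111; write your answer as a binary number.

0b111110011011000101111101 AND 0b100110101011000111101100 = 0b100110001011000101101100.
Then OR with 0b100011110110011101110111.

0b100111111111011101111111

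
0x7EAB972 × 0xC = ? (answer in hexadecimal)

0x5F00B158

Multiply each base-16 digit by 12, carrying:
  2×12 = 24 → write 8 carry 1
  7×12+1 = 85 → write 5 carry 5
  9×12+5 = 113 → write 1 carry 7
  B×12+7 = 139 → write B carry 8
  A×12+8 = 128 → write 0 carry 8
  E×12+8 = 176 → write 0 carry 11
  7×12+11 = 95 → write F carry 5
  remaining carry: 5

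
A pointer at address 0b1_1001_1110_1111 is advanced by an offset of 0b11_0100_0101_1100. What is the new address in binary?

0b100111001001011

Add column by column in base 2, right to left:
  1+0 = 1
  1+0 = 1
  1+1 = 0 carry 1
  1+1+1 = 1 carry 1
  0+1+1 = 0 carry 1
  1+0+1 = 0 carry 1
  1+1+1 = 1 carry 1
  1+0+1 = 0 carry 1
  1+0+1 = 0 carry 1
  0+0+1 = 1
  0+1 = 1
  1+0 = 1
  1+1 = 0 carry 1
  0+1+1 = 0 carry 1
  final carry 1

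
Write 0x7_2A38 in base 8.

0o1625070

Expand each hex digit to 4 bits: 7=0111 2=0010 A=1010 3=0011 8=1000.
Group the bits in threes: 001 110 010 101 000 111 000 → 1625070.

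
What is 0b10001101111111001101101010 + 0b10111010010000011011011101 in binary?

0b101001000001111101001000111

Add column by column in base 2, right to left:
  0+1 = 1
  1+0 = 1
  0+1 = 1
  1+1 = 0 carry 1
  0+1+1 = 0 carry 1
  1+0+1 = 0 carry 1
  1+1+1 = 1 carry 1
  0+1+1 = 0 carry 1
  1+0+1 = 0 carry 1
  1+1+1 = 1 carry 1
  0+1+1 = 0 carry 1
  0+0+1 = 1
  1+0 = 1
  1+0 = 1
  1+0 = 1
  1+0 = 1
  1+1 = 0 carry 1
  1+0+1 = 0 carry 1
  1+0+1 = 0 carry 1
  0+1+1 = 0 carry 1
  1+0+1 = 0 carry 1
  1+1+1 = 1 carry 1
  0+1+1 = 0 carry 1
  0+1+1 = 0 carry 1
  0+0+1 = 1
  1+1 = 0 carry 1
  final carry 1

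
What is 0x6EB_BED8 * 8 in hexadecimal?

0x375DF6C0

Multiply each base-16 digit by 8, carrying:
  8×8 = 64 → write 0 carry 4
  D×8+4 = 108 → write C carry 6
  E×8+6 = 118 → write 6 carry 7
  B×8+7 = 95 → write F carry 5
  B×8+5 = 93 → write D carry 5
  E×8+5 = 117 → write 5 carry 7
  6×8+7 = 55 → write 7 carry 3
  remaining carry: 3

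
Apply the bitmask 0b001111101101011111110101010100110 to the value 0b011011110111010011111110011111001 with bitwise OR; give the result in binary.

OR bit by bit (1 where either bit is 1):
  011011110111010011111110011111001
| 001111101101011111110101010100110
= 011111111111011111111111011111111

0b011111111111011111111111011111111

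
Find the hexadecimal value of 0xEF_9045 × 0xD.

0xC2A5381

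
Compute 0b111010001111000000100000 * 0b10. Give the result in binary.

0b1110100011110000001000000

Multiply each base-2 digit by 2, carrying:
  0×2 = 0 → write 0
  0×2 = 0 → write 0
  0×2 = 0 → write 0
  0×2 = 0 → write 0
  0×2 = 0 → write 0
  1×2 = 2 → write 0 carry 1
  0×2+1 = 1 → write 1
  0×2 = 0 → write 0
  0×2 = 0 → write 0
  0×2 = 0 → write 0
  0×2 = 0 → write 0
  0×2 = 0 → write 0
  1×2 = 2 → write 0 carry 1
  1×2+1 = 3 → write 1 carry 1
  1×2+1 = 3 → write 1 carry 1
  1×2+1 = 3 → write 1 carry 1
  0×2+1 = 1 → write 1
  0×2 = 0 → write 0
  0×2 = 0 → write 0
  1×2 = 2 → write 0 carry 1
  0×2+1 = 1 → write 1
  1×2 = 2 → write 0 carry 1
  1×2+1 = 3 → write 1 carry 1
  1×2+1 = 3 → write 1 carry 1
  remaining carry: 1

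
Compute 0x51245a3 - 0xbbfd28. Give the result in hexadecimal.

0x456487b

Subtract column by column in base 16:
  3-8 → b (borrow)
  a-2-1 → 7
  5-d → 8 (borrow)
  4-f-1 → 4 (borrow)
  2-b-1 → 6 (borrow)
  1-b-1 → 5 (borrow)
  5-0-1 → 4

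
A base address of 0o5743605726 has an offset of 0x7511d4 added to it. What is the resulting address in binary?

0o5743605726 = 0b101111100011110000101111010110 in binary.
0x7511d4 = 0b11101010001000111010100 in binary.
Add column by column in base 2, right to left:
  0+0 = 0
  1+0 = 1
  1+1 = 0 carry 1
  0+0+1 = 1
  1+1 = 0 carry 1
  0+0+1 = 1
  1+1 = 0 carry 1
  1+1+1 = 1 carry 1
  1+1+1 = 1 carry 1
  1+0+1 = 0 carry 1
  0+0+1 = 1
  1+0 = 1
  0+1 = 1
  0+0 = 0
  0+0 = 0
  0+0 = 0
  1+1 = 0 carry 1
  1+0+1 = 0 carry 1
  1+1+1 = 1 carry 1
  1+0+1 = 0 carry 1
  0+1+1 = 0 carry 1
  0+1+1 = 0 carry 1
  0+1+1 = 0 carry 1
  1+0+1 = 0 carry 1
  1+0+1 = 0 carry 1
  1+0+1 = 0 carry 1
  1+0+1 = 0 carry 1
  1+0+1 = 0 carry 1
  0+0+1 = 1
  1+0 = 1

0b110000000001000001110110101010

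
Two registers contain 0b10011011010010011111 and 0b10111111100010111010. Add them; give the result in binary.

0b101011010110101011001

Add column by column in base 2, right to left:
  1+0 = 1
  1+1 = 0 carry 1
  1+0+1 = 0 carry 1
  1+1+1 = 1 carry 1
  1+1+1 = 1 carry 1
  0+1+1 = 0 carry 1
  0+0+1 = 1
  1+1 = 0 carry 1
  0+0+1 = 1
  0+0 = 0
  1+0 = 1
  0+1 = 1
  1+1 = 0 carry 1
  1+1+1 = 1 carry 1
  0+1+1 = 0 carry 1
  1+1+1 = 1 carry 1
  1+1+1 = 1 carry 1
  0+1+1 = 0 carry 1
  0+0+1 = 1
  1+1 = 0 carry 1
  final carry 1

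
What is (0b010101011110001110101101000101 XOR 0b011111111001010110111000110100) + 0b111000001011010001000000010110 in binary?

0b1000010110010101001010110000111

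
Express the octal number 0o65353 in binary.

Each octal digit is 3 bits: 6=110 5=101 3=011 5=101 3=011.

0b110101011101011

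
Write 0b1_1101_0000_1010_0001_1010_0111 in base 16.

0x1D0A1A7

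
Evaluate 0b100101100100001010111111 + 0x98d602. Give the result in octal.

0b100101100100001010111111 = 0o45441277 in octal.
0x98d602 = 0o46153002 in octal.
Add column by column in base 8, right to left:
  7+2 = 1 carry 1
  7+0+1 = 0 carry 1
  2+0+1 = 3
  1+3 = 4
  4+5 = 1 carry 1
  4+1+1 = 6
  5+6 = 3 carry 1
  4+4+1 = 1 carry 1
  final carry 1

0o113614301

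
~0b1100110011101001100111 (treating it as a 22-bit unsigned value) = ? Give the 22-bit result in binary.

0b0011001100010110011000

Invert each bit: 1100110011101001100111 → 0011001100010110011000.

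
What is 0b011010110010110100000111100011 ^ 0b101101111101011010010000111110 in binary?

0b110111001111101110010111011101

XOR bit by bit (1 where the bits differ):
  011010110010110100000111100011
^ 101101111101011010010000111110
= 110111001111101110010111011101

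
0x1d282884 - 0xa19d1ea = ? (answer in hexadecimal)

Subtract column by column in base 16:
  4-a → a (borrow)
  8-e-1 → 9 (borrow)
  8-1-1 → 6
  2-d → 5 (borrow)
  8-9-1 → e (borrow)
  2-1-1 → 0
  d-a → 3
  1-0 → 1

0x130e569a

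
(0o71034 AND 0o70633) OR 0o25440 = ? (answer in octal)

0o71034 AND 0o70633 = 0o70030.
Then OR with 0o25440.

0o75470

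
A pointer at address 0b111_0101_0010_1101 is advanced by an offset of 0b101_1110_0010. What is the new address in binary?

0b111101100001111

Add column by column in base 2, right to left:
  1+0 = 1
  0+1 = 1
  1+0 = 1
  1+0 = 1
  0+0 = 0
  1+1 = 0 carry 1
  0+1+1 = 0 carry 1
  0+1+1 = 0 carry 1
  1+1+1 = 1 carry 1
  0+0+1 = 1
  1+1 = 0 carry 1
  0+0+1 = 1
  1+0 = 1
  1+0 = 1
  1+0 = 1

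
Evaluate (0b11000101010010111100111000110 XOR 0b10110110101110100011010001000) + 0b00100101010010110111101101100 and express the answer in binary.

0b10011001001111010111010111010

First 0b11000101010010111100111000110 XOR 0b10110110101110100011010001000 = 0b01110011111100011111101001110.
Add column by column in base 2, right to left:
  0+0 = 0
  1+0 = 1
  1+1 = 0 carry 1
  1+1+1 = 1 carry 1
  0+0+1 = 1
  0+1 = 1
  1+1 = 0 carry 1
  0+0+1 = 1
  1+1 = 0 carry 1
  1+1+1 = 1 carry 1
  1+1+1 = 1 carry 1
  1+1+1 = 1 carry 1
  1+0+1 = 0 carry 1
  1+1+1 = 1 carry 1
  0+1+1 = 0 carry 1
  0+0+1 = 1
  0+1 = 1
  1+0 = 1
  1+0 = 1
  1+1 = 0 carry 1
  1+0+1 = 0 carry 1
  1+1+1 = 1 carry 1
  1+0+1 = 0 carry 1
  0+1+1 = 0 carry 1
  0+0+1 = 1
  1+0 = 1
  1+1 = 0 carry 1
  1+0+1 = 0 carry 1
  final carry 1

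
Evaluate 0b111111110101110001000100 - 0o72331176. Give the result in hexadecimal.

0x15A9C6

0b111111110101110001000100 = 0xFF5C44 in hexadecimal.
0o72331176 = 0xE9B27E in hexadecimal.
Subtract column by column in base 16:
  4-E → 6 (borrow)
  4-7-1 → C (borrow)
  C-2-1 → 9
  5-B → A (borrow)
  F-9-1 → 5
  F-E → 1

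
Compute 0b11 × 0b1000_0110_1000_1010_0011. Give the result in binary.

0b110010011100111101001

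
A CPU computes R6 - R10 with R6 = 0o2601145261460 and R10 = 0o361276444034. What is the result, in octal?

Subtract column by column in base 8:
  0-4 → 4 (borrow)
  6-3-1 → 2
  4-0 → 4
  1-4 → 5 (borrow)
  6-4-1 → 1
  2-4 → 6 (borrow)
  5-6-1 → 6 (borrow)
  4-7-1 → 4 (borrow)
  1-2-1 → 6 (borrow)
  1-1-1 → 7 (borrow)
  0-6-1 → 1 (borrow)
  6-3-1 → 2
  2-0 → 2

0o2217646615424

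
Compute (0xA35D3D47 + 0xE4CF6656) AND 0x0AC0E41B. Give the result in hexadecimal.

0x800A019

Add column by column in base 16, right to left:
  7+6 = D
  4+5 = 9
  D+6 = 3 carry 1
  3+6+1 = A
  D+F = C carry 1
  5+C+1 = 2 carry 1
  3+4+1 = 8
  A+E = 8 carry 1
  final carry 1
Sum = 0x1882CA39D; now AND with 0x0AC0E41B:
  1&0=0, 8&0=0, 8&A=8, 2&C=0, C&0=0, A&E=A, 3&4=0, 9&1=1, D&B=9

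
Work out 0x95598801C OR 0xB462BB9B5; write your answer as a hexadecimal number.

0xB57BBB9BD

OR each hex digit independently (no carries):
  9|B=B, 5|4=5, 5|6=7, 9|2=B, 8|B=B, 8|B=B, 0|9=9, 1|B=B, C|5=D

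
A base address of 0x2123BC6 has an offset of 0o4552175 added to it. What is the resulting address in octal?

0x2123BC6 = 0o204435706 in octal.
Add column by column in base 8, right to left:
  6+5 = 3 carry 1
  0+7+1 = 0 carry 1
  7+1+1 = 1 carry 1
  5+2+1 = 0 carry 1
  3+5+1 = 1 carry 1
  4+5+1 = 2 carry 1
  4+4+1 = 1 carry 1
  0+0+1 = 1
  2+0 = 2

0o211210103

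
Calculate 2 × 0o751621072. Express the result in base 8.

0o1723442164

Multiply each base-8 digit by 2, carrying:
  2×2 = 4 → write 4
  7×2 = 14 → write 6 carry 1
  0×2+1 = 1 → write 1
  1×2 = 2 → write 2
  2×2 = 4 → write 4
  6×2 = 12 → write 4 carry 1
  1×2+1 = 3 → write 3
  5×2 = 10 → write 2 carry 1
  7×2+1 = 15 → write 7 carry 1
  remaining carry: 1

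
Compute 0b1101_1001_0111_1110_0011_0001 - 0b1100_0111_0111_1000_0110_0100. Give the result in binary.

0b100100000010111001101

Subtract column by column in base 2:
  1-0 → 1
  0-0 → 0
  0-1 → 1 (borrow)
  0-0-1 → 1 (borrow)
  1-0-1 → 0
  1-1 → 0
  0-1 → 1 (borrow)
  0-0-1 → 1 (borrow)
  0-0-1 → 1 (borrow)
  1-0-1 → 0
  1-0 → 1
  1-1 → 0
  1-1 → 0
  1-1 → 0
  1-1 → 0
  0-0 → 0
  1-1 → 0
  0-1 → 1 (borrow)
  0-1-1 → 0 (borrow)
  1-0-1 → 0
  1-0 → 1
  0-0 → 0
  1-1 → 0
  1-1 → 0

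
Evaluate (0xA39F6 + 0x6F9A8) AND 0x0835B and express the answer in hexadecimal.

Add column by column in base 16, right to left:
  6+8 = E
  F+A = 9 carry 1
  9+9+1 = 3 carry 1
  3+F+1 = 3 carry 1
  A+6+1 = 1 carry 1
  final carry 1
Sum = 0x11339E; now AND with 0x0835B:
  1&0=0, 1&0=0, 3&8=0, 3&3=3, 9&5=1, E&B=A

0x31A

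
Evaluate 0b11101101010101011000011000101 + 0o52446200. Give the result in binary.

0b11110010101001111110101000101

0o52446200 = 0b101010100100110010000000 in binary.
Add column by column in base 2, right to left:
  1+0 = 1
  0+0 = 0
  1+0 = 1
  0+0 = 0
  0+0 = 0
  0+0 = 0
  1+0 = 1
  1+1 = 0 carry 1
  0+0+1 = 1
  0+0 = 0
  0+1 = 1
  0+1 = 1
  1+0 = 1
  1+0 = 1
  0+1 = 1
  1+0 = 1
  0+0 = 0
  1+1 = 0 carry 1
  0+0+1 = 1
  1+1 = 0 carry 1
  0+0+1 = 1
  1+1 = 0 carry 1
  0+0+1 = 1
  1+1 = 0 carry 1
  1+0+1 = 0 carry 1
  0+0+1 = 1
  1+0 = 1
  1+0 = 1
  1+0 = 1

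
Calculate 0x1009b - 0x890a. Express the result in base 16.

Subtract column by column in base 16:
  b-a → 1
  9-0 → 9
  0-9 → 7 (borrow)
  0-8-1 → 7 (borrow)
  1-0-1 → 0

0x7791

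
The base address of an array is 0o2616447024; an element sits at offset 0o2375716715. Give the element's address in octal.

Add column by column in base 8, right to left:
  4+5 = 1 carry 1
  2+1+1 = 4
  0+7 = 7
  7+6 = 5 carry 1
  4+1+1 = 6
  4+7 = 3 carry 1
  6+5+1 = 4 carry 1
  1+7+1 = 1 carry 1
  6+3+1 = 2 carry 1
  2+2+1 = 5

0o5214365741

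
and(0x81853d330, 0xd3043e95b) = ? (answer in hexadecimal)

0x81043c110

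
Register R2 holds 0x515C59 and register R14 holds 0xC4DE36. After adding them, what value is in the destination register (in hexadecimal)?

Add column by column in base 16, right to left:
  9+6 = F
  5+3 = 8
  C+E = A carry 1
  5+D+1 = 3 carry 1
  1+4+1 = 6
  5+C = 1 carry 1
  final carry 1

0x1163A8F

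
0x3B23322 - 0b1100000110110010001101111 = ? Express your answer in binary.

0b10001011101100111010110011

0x3B23322 = 0b11101100100011001100100010 in binary.
Subtract column by column in base 2:
  0-1 → 1 (borrow)
  1-1-1 → 1 (borrow)
  0-1-1 → 0 (borrow)
  0-1-1 → 0 (borrow)
  0-0-1 → 1 (borrow)
  1-1-1 → 1 (borrow)
  0-1-1 → 0 (borrow)
  0-0-1 → 1 (borrow)
  1-0-1 → 0
  1-0 → 1
  0-1 → 1 (borrow)
  0-0-1 → 1 (borrow)
  1-0-1 → 0
  1-1 → 0
  0-1 → 1 (borrow)
  0-0-1 → 1 (borrow)
  0-1-1 → 0 (borrow)
  1-1-1 → 1 (borrow)
  0-0-1 → 1 (borrow)
  0-0-1 → 1 (borrow)
  1-0-1 → 0
  1-0 → 1
  0-0 → 0
  1-1 → 0
  1-1 → 0
  1-0 → 1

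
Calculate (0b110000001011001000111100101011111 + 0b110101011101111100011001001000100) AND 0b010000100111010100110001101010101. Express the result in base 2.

Add column by column in base 2, right to left:
  1+0 = 1
  1+0 = 1
  1+1 = 0 carry 1
  1+0+1 = 0 carry 1
  1+0+1 = 0 carry 1
  0+0+1 = 1
  1+1 = 0 carry 1
  0+0+1 = 1
  1+0 = 1
  0+1 = 1
  0+0 = 0
  1+0 = 1
  1+1 = 0 carry 1
  1+1+1 = 1 carry 1
  1+0+1 = 0 carry 1
  0+0+1 = 1
  0+0 = 0
  0+1 = 1
  1+1 = 0 carry 1
  0+1+1 = 0 carry 1
  0+1+1 = 0 carry 1
  1+1+1 = 1 carry 1
  1+0+1 = 0 carry 1
  0+1+1 = 0 carry 1
  1+1+1 = 1 carry 1
  0+1+1 = 0 carry 1
  0+0+1 = 1
  0+1 = 1
  0+0 = 0
  0+1 = 1
  0+0 = 0
  1+1 = 0 carry 1
  1+1+1 = 1 carry 1
  final carry 1
Sum = 0b1100101101001000101010101110100011; now AND with 0b010000100111010100110001101010101:
  1100101101001000101010101110100011
& 0010000100111010100110001101010101
= 0000000100001000100010001100000001

0b100001000100010001100000001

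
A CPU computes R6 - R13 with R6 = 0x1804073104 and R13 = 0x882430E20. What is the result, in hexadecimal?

0xF81C422E4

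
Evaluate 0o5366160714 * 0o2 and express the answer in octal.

Multiply each base-8 digit by 2, carrying:
  4×2 = 8 → write 0 carry 1
  1×2+1 = 3 → write 3
  7×2 = 14 → write 6 carry 1
  0×2+1 = 1 → write 1
  6×2 = 12 → write 4 carry 1
  1×2+1 = 3 → write 3
  6×2 = 12 → write 4 carry 1
  6×2+1 = 13 → write 5 carry 1
  3×2+1 = 7 → write 7
  5×2 = 10 → write 2 carry 1
  remaining carry: 1

0o12754341630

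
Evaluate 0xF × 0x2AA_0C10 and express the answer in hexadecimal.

Multiply each base-16 digit by 15, carrying:
  0×15 = 0 → write 0
  1×15 = 15 → write F
  C×15 = 180 → write 4 carry 11
  0×15+11 = 11 → write B
  A×15 = 150 → write 6 carry 9
  A×15+9 = 159 → write F carry 9
  2×15+9 = 39 → write 7 carry 2
  remaining carry: 2

0x27F6B4F0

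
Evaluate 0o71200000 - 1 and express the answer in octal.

0o71177777

The trailing 5 digits are 0, so subtracting 1 borrows through: they become 7 and the next digit up decrements.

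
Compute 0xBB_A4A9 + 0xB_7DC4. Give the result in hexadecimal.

0xC7226D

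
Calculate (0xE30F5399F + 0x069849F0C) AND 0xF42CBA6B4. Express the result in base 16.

0xE024980A0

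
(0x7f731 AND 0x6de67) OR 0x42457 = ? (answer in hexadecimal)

0x6f677

0x7f731 AND 0x6de67 = 0x6d621.
Then OR with 0x42457.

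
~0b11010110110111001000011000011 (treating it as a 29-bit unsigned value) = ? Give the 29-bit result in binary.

0b00101001001000110111100111100

Invert each bit: 11010110110111001000011000011 → 00101001001000110111100111100.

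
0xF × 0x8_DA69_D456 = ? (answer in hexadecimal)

0x84CC33710A

Multiply each base-16 digit by 15, carrying:
  6×15 = 90 → write A carry 5
  5×15+5 = 80 → write 0 carry 5
  4×15+5 = 65 → write 1 carry 4
  D×15+4 = 199 → write 7 carry 12
  9×15+12 = 147 → write 3 carry 9
  6×15+9 = 99 → write 3 carry 6
  A×15+6 = 156 → write C carry 9
  D×15+9 = 204 → write C carry 12
  8×15+12 = 132 → write 4 carry 8
  remaining carry: 8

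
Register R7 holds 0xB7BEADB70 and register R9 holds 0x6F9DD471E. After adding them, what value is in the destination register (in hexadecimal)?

0x1275C8228E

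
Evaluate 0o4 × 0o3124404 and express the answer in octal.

Multiply each base-8 digit by 4, carrying:
  4×4 = 16 → write 0 carry 2
  0×4+2 = 2 → write 2
  4×4 = 16 → write 0 carry 2
  4×4+2 = 18 → write 2 carry 2
  2×4+2 = 10 → write 2 carry 1
  1×4+1 = 5 → write 5
  3×4 = 12 → write 4 carry 1
  remaining carry: 1

0o14522020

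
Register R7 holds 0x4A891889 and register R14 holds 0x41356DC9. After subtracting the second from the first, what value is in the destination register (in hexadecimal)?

0x953AAC0

Subtract column by column in base 16:
  9-9 → 0
  8-C → C (borrow)
  8-D-1 → A (borrow)
  1-6-1 → A (borrow)
  9-5-1 → 3
  8-3 → 5
  A-1 → 9
  4-4 → 0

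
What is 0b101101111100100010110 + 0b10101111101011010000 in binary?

Add column by column in base 2, right to left:
  0+0 = 0
  1+0 = 1
  1+0 = 1
  0+0 = 0
  1+1 = 0 carry 1
  0+0+1 = 1
  0+1 = 1
  0+1 = 1
  1+0 = 1
  0+1 = 1
  0+0 = 0
  1+1 = 0 carry 1
  1+1+1 = 1 carry 1
  1+1+1 = 1 carry 1
  1+1+1 = 1 carry 1
  1+1+1 = 1 carry 1
  0+0+1 = 1
  1+1 = 0 carry 1
  1+0+1 = 0 carry 1
  0+1+1 = 0 carry 1
  1+0+1 = 0 carry 1
  final carry 1

0b1000011111001111100110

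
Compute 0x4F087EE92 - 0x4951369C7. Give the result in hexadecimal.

Subtract column by column in base 16:
  2-7 → B (borrow)
  9-C-1 → C (borrow)
  E-9-1 → 4
  E-6 → 8
  7-3 → 4
  8-1 → 7
  0-5 → B (borrow)
  F-9-1 → 5
  4-4 → 0

0x5B7484CB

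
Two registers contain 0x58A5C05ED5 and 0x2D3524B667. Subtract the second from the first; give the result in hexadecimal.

0x2B709BA86E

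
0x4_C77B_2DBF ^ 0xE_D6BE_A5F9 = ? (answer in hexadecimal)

0xA11C58846

XOR each hex digit independently (no carries):
  4^E=A, C^D=1, 7^6=1, 7^B=C, B^E=5, 2^A=8, D^5=8, B^F=4, F^9=6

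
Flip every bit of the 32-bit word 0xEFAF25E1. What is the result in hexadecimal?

Each hex digit d becomes F−d:
  E→1, F→0, A→5, F→0, 2→D, 5→A, E→1, 1→E

0x1050DA1E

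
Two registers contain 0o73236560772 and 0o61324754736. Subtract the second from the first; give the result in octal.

Subtract column by column in base 8:
  2-6 → 4 (borrow)
  7-3-1 → 3
  7-7 → 0
  0-4 → 4 (borrow)
  6-5-1 → 0
  5-7 → 6 (borrow)
  6-4-1 → 1
  3-2 → 1
  2-3 → 7 (borrow)
  3-1-1 → 1
  7-6 → 1

0o11711604034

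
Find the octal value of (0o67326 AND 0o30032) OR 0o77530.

0o77532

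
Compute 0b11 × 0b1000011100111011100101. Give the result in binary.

0b11001010110110010101111

Multiply each base-2 digit by 3, carrying:
  1×3 = 3 → write 1 carry 1
  0×3+1 = 1 → write 1
  1×3 = 3 → write 1 carry 1
  0×3+1 = 1 → write 1
  0×3 = 0 → write 0
  1×3 = 3 → write 1 carry 1
  1×3+1 = 4 → write 0 carry 2
  1×3+2 = 5 → write 1 carry 2
  0×3+2 = 2 → write 0 carry 1
  1×3+1 = 4 → write 0 carry 2
  1×3+2 = 5 → write 1 carry 2
  1×3+2 = 5 → write 1 carry 2
  0×3+2 = 2 → write 0 carry 1
  0×3+1 = 1 → write 1
  1×3 = 3 → write 1 carry 1
  1×3+1 = 4 → write 0 carry 2
  1×3+2 = 5 → write 1 carry 2
  0×3+2 = 2 → write 0 carry 1
  0×3+1 = 1 → write 1
  0×3 = 0 → write 0
  0×3 = 0 → write 0
  1×3 = 3 → write 1 carry 1
  remaining carry: 1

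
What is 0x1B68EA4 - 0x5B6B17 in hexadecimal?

0x15B238D

Subtract column by column in base 16:
  4-7 → D (borrow)
  A-1-1 → 8
  E-B → 3
  8-6 → 2
  6-B → B (borrow)
  B-5-1 → 5
  1-0 → 1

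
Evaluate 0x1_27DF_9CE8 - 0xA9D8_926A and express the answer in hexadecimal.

0x7E070A7E

Subtract column by column in base 16:
  8-A → E (borrow)
  E-6-1 → 7
  C-2 → A
  9-9 → 0
  F-8 → 7
  D-D → 0
  7-9 → E (borrow)
  2-A-1 → 7 (borrow)
  1-0-1 → 0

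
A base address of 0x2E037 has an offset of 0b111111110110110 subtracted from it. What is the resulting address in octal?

0o460201

0x2E037 = 0o560067 in octal.
0b111111110110110 = 0o77666 in octal.
Subtract column by column in base 8:
  7-6 → 1
  6-6 → 0
  0-6 → 2 (borrow)
  0-7-1 → 0 (borrow)
  6-7-1 → 6 (borrow)
  5-0-1 → 4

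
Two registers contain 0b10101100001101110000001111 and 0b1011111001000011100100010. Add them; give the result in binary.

Add column by column in base 2, right to left:
  1+0 = 1
  1+1 = 0 carry 1
  1+0+1 = 0 carry 1
  1+0+1 = 0 carry 1
  0+0+1 = 1
  0+1 = 1
  0+0 = 0
  0+0 = 0
  0+1 = 1
  0+1 = 1
  1+1 = 0 carry 1
  1+0+1 = 0 carry 1
  1+0+1 = 0 carry 1
  0+0+1 = 1
  1+0 = 1
  1+1 = 0 carry 1
  0+0+1 = 1
  0+0 = 0
  0+1 = 1
  0+1 = 1
  1+1 = 0 carry 1
  1+1+1 = 1 carry 1
  0+1+1 = 0 carry 1
  1+0+1 = 0 carry 1
  0+1+1 = 0 carry 1
  1+0+1 = 0 carry 1
  final carry 1

0b100001011010110001100110001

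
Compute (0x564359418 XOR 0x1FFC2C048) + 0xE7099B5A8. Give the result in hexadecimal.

First 0x564359418 XOR 0x1FFC2C048 = 0x49BF75450.
Add column by column in base 16, right to left:
  0+8 = 8
  5+A = F
  4+5 = 9
  5+B = 0 carry 1
  7+9+1 = 1 carry 1
  F+9+1 = 9 carry 1
  B+0+1 = C
  9+7 = 0 carry 1
  4+E+1 = 3 carry 1
  final carry 1

0x130C9109F8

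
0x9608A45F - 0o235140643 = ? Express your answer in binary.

0b10010011100100111110001010111100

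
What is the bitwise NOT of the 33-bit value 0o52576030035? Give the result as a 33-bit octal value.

Each oct digit d becomes 7−d:
  5→2, 2→5, 5→2, 7→0, 6→1, 0→7, 3→4, 0→7, 0→7, 3→4, 5→2

0o25201747742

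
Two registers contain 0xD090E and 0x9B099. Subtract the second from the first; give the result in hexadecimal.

0x35875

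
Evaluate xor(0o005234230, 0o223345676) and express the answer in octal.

0o226171446

XOR each oct digit independently (no carries):
  0^2=2, 0^2=2, 5^3=6, 2^3=1, 3^4=7, 4^5=1, 2^6=4, 3^7=4, 0^6=6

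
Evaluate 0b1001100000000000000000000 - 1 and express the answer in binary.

0b1001011111111111111111111

The trailing 20 digits are 0, so subtracting 1 borrows through: they become 1 and the next digit up decrements.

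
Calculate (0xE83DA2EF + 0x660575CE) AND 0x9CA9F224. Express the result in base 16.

Add column by column in base 16, right to left:
  F+E = D carry 1
  E+C+1 = B carry 1
  2+5+1 = 8
  A+7 = 1 carry 1
  D+5+1 = 3 carry 1
  3+0+1 = 4
  8+6 = E
  E+6 = 4 carry 1
  final carry 1
Sum = 0x14E4318BD; now AND with 0x9CA9F224:
  1&0=0, 4&9=0, E&C=C, 4&A=0, 3&9=1, 1&F=1, 8&2=0, B&2=2, D&4=4

0xC011024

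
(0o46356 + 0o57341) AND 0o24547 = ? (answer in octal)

0o24507

Add column by column in base 8, right to left:
  6+1 = 7
  5+4 = 1 carry 1
  3+3+1 = 7
  6+7 = 5 carry 1
  4+5+1 = 2 carry 1
  final carry 1
Sum = 0o125717; now AND with 0o24547:
  1&0=0, 2&2=2, 5&4=4, 7&5=5, 1&4=0, 7&7=7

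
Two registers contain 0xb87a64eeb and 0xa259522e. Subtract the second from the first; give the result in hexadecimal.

0xae54cfcbd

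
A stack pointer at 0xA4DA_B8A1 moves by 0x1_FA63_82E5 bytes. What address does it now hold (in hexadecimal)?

Add column by column in base 16, right to left:
  1+5 = 6
  A+E = 8 carry 1
  8+2+1 = B
  B+8 = 3 carry 1
  A+3+1 = E
  D+6 = 3 carry 1
  4+A+1 = F
  A+F = 9 carry 1
  0+1+1 = 2

0x29F3E3B86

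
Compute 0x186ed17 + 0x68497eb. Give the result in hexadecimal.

Add column by column in base 16, right to left:
  7+b = 2 carry 1
  1+e+1 = 0 carry 1
  d+7+1 = 5 carry 1
  e+9+1 = 8 carry 1
  6+4+1 = b
  8+8 = 0 carry 1
  1+6+1 = 8

0x80b8502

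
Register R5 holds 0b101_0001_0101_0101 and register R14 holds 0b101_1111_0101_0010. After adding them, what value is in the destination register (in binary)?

Add column by column in base 2, right to left:
  1+0 = 1
  0+1 = 1
  1+0 = 1
  0+0 = 0
  1+1 = 0 carry 1
  0+0+1 = 1
  1+1 = 0 carry 1
  0+0+1 = 1
  1+1 = 0 carry 1
  0+1+1 = 0 carry 1
  0+1+1 = 0 carry 1
  0+1+1 = 0 carry 1
  1+1+1 = 1 carry 1
  0+0+1 = 1
  1+1 = 0 carry 1
  final carry 1

0b1011000010100111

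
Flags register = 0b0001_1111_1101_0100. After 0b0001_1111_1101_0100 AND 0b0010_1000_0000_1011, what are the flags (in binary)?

0b0000100000000000

AND bit by bit (1 only where both bits are 1):
  0001111111010100
& 0010100000001011
= 0000100000000000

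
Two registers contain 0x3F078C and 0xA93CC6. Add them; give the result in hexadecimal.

0xE84452

Add column by column in base 16, right to left:
  C+6 = 2 carry 1
  8+C+1 = 5 carry 1
  7+C+1 = 4 carry 1
  0+3+1 = 4
  F+9 = 8 carry 1
  3+A+1 = E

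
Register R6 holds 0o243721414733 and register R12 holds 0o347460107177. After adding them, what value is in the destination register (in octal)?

0o613401524132

Add column by column in base 8, right to left:
  3+7 = 2 carry 1
  3+7+1 = 3 carry 1
  7+1+1 = 1 carry 1
  4+7+1 = 4 carry 1
  1+0+1 = 2
  4+1 = 5
  1+0 = 1
  2+6 = 0 carry 1
  7+4+1 = 4 carry 1
  3+7+1 = 3 carry 1
  4+4+1 = 1 carry 1
  2+3+1 = 6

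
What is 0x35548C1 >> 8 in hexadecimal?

0x35548

Shifting right by 8 bits = 2 hex digits: drop the last 2.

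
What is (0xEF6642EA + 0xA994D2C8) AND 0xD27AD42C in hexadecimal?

Add column by column in base 16, right to left:
  A+8 = 2 carry 1
  E+C+1 = B carry 1
  2+2+1 = 5
  4+D = 1 carry 1
  6+4+1 = B
  6+9 = F
  F+9 = 8 carry 1
  E+A+1 = 9 carry 1
  final carry 1
Sum = 0x198FB15B2; now AND with 0xD27AD42C:
  1&0=0, 9&D=9, 8&2=0, F&7=7, B&A=A, 1&D=1, 5&4=4, B&2=2, 2&C=0

0x907A1420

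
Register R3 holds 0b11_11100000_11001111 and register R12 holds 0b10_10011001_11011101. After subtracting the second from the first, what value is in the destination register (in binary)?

0b10100011011110010

Subtract column by column in base 2:
  1-1 → 0
  1-0 → 1
  1-1 → 0
  1-1 → 0
  0-1 → 1 (borrow)
  0-0-1 → 1 (borrow)
  1-1-1 → 1 (borrow)
  1-1-1 → 1 (borrow)
  0-1-1 → 0 (borrow)
  0-0-1 → 1 (borrow)
  0-0-1 → 1 (borrow)
  0-1-1 → 0 (borrow)
  0-1-1 → 0 (borrow)
  1-0-1 → 0
  1-0 → 1
  1-1 → 0
  1-0 → 1
  1-1 → 0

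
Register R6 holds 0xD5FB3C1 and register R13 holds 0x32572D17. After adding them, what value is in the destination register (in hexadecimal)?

0x3FB6E0D8

Add column by column in base 16, right to left:
  1+7 = 8
  C+1 = D
  3+D = 0 carry 1
  B+2+1 = E
  F+7 = 6 carry 1
  5+5+1 = B
  D+2 = F
  0+3 = 3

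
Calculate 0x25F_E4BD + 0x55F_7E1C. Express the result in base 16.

0x7BF62D9

Add column by column in base 16, right to left:
  D+C = 9 carry 1
  B+1+1 = D
  4+E = 2 carry 1
  E+7+1 = 6 carry 1
  F+F+1 = F carry 1
  5+5+1 = B
  2+5 = 7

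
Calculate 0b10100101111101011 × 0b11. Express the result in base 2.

Multiply each base-2 digit by 3, carrying:
  1×3 = 3 → write 1 carry 1
  1×3+1 = 4 → write 0 carry 2
  0×3+2 = 2 → write 0 carry 1
  1×3+1 = 4 → write 0 carry 2
  0×3+2 = 2 → write 0 carry 1
  1×3+1 = 4 → write 0 carry 2
  1×3+2 = 5 → write 1 carry 2
  1×3+2 = 5 → write 1 carry 2
  1×3+2 = 5 → write 1 carry 2
  1×3+2 = 5 → write 1 carry 2
  0×3+2 = 2 → write 0 carry 1
  1×3+1 = 4 → write 0 carry 2
  0×3+2 = 2 → write 0 carry 1
  0×3+1 = 1 → write 1
  1×3 = 3 → write 1 carry 1
  0×3+1 = 1 → write 1
  1×3 = 3 → write 1 carry 1
  remaining carry: 1

0b111110001111000001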